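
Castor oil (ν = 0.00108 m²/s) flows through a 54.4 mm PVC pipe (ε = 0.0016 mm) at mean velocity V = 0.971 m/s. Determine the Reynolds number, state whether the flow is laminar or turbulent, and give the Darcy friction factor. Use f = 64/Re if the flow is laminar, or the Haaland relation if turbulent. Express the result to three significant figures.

Re ≈ 48.9; laminar; f = 64/Re ≈ 1.31

Re = VD/ν = 0.9710·0.0544/0.00108 = 48.9
Re < 2300 → laminar → f = 64/Re = 1.309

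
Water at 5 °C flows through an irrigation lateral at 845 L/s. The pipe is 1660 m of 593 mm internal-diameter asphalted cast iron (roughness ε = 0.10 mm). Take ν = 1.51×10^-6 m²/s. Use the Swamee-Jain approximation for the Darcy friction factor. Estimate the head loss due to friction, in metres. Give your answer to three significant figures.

h_f ≈ 19.0 m

V = 4Q/(πD²) = 4·0.845/(π·0.593²) = 3.060 m/s
Re = VD/ν = 3.060·0.593/1.51×10^-6 = 1.20×10^6 → turbulent
ε/D = 0.10/593 = 1.69×10^-4
Swamee-Jain: f = 0.01426
h_f = f(L/D)V²/(2g) = 0.01426·(1660/0.593)·3.060²/(2·9.81) = 19.04 m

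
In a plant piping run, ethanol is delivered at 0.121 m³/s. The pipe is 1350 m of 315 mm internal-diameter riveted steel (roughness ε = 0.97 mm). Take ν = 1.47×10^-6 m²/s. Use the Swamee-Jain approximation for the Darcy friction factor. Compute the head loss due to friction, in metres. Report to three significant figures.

V = 4Q/(πD²) = 4·0.121/(π·0.315²) = 1.553 m/s
Re = VD/ν = 1.553·0.315/1.47×10^-6 = 3.33×10^5 → turbulent
ε/D = 0.97/315 = 0.00308
Swamee-Jain: f = 0.02690
h_f = f(L/D)V²/(2g) = 0.02690·(1350/0.315)·1.553²/(2·9.81) = 14.16 m

h_f ≈ 14.2 m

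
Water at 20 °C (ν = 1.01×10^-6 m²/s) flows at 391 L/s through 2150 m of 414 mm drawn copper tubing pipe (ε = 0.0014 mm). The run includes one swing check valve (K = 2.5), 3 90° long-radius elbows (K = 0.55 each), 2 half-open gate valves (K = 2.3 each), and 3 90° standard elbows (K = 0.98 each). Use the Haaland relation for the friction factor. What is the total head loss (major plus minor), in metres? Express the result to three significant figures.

H_L ≈ 30.3 m

V = 4Q/(πD²) = 2.905 m/s; V²/2g = 0.4300 m
Re = 1.19×10^6, ε/D = 3.38×10^-6 → f = 0.01132 (Haaland)
Major: h_f = f(L/D)·V²/2g = 0.01132·5193·0.4300 = 25.27 m
Minor: ΣK = 11.7; h_m = ΣK·V²/2g = 5.027 m
Total H_L = 25.27 + 5.027 = 30.30 m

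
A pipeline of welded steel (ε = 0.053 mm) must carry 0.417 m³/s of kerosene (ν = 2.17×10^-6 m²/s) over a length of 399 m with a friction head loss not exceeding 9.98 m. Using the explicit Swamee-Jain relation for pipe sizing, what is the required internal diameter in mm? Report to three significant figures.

D ≈ 388 mm

Swamee-Jain (Type III): D = 0.66·[ε^1.25·(LQ²/(gh_f))^4.75 + ν·Q^9.4·(L/(gh_f))^5.2]^0.04
LQ²/(gh_f) = 0.7087; L/(gh_f) = 4.075
Term 1 = ε^1.25·(…)^4.75 = 8.81×10^-7; Term 2 = ν·Q^9.4·(…)^5.2 = 8.68×10^-7
D = 0.66·(8.81×10^-7 + 8.68×10^-7)^0.04 = 0.3884 m = 388 mm
Check: V = 3.52 m/s, Re = 6.30×10^5, f = 0.01455, h_f = 9.44 m ≈ 9.98 m ✓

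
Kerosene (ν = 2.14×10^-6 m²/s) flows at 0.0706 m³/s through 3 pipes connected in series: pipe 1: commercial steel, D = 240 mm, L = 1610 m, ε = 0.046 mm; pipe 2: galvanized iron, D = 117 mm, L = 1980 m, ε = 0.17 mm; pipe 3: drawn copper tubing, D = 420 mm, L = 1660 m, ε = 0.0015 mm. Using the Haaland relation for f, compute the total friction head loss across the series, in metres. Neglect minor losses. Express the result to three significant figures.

H ≈ 839 m

Pipe 1: V = 1.561 m/s, Re = 1.75×10^5, ε/D = 1.92×10^-4, f = 0.01713, h_1 = f(L/D)V²/2g = 14.26 m
Pipe 2: V = 6.567 m/s, Re = 3.59×10^5, ε/D = 0.00145, f = 0.02215, h_2 = f(L/D)V²/2g = 823.8 m
Pipe 3: V = 0.5096 m/s, Re = 1.00×10^5, ε/D = 3.57×10^-6, f = 0.01784, h_3 = f(L/D)V²/2g = 0.9330 m
Series → Q common, losses add: H = Σh = 839.0 m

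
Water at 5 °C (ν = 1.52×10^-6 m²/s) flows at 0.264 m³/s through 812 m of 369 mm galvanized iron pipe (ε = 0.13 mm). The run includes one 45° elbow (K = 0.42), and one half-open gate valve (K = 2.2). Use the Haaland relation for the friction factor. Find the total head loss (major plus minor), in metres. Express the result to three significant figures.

H_L ≈ 12.0 m

V = 4Q/(πD²) = 2.469 m/s; V²/2g = 0.3106 m
Re = 5.99×10^5, ε/D = 3.52×10^-4 → f = 0.01640 (Haaland)
Major: h_f = f(L/D)·V²/2g = 0.01640·2201·0.3106 = 11.21 m
Minor: ΣK = 2.62; h_m = ΣK·V²/2g = 0.8138 m
Total H_L = 11.21 + 0.8138 = 12.02 m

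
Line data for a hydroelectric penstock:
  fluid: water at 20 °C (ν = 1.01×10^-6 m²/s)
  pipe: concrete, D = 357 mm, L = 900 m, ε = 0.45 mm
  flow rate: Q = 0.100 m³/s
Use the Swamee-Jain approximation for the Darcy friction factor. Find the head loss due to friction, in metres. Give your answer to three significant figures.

V = 4Q/(πD²) = 4·0.100/(π·0.357²) = 0.9990 m/s
Re = VD/ν = 0.9990·0.357/1.01×10^-6 = 3.53×10^5 → turbulent
ε/D = 0.45/357 = 0.00126
Swamee-Jain: f = 0.02164
h_f = f(L/D)V²/(2g) = 0.02164·(900/0.357)·0.9990²/(2·9.81) = 2.775 m

h_f ≈ 2.77 m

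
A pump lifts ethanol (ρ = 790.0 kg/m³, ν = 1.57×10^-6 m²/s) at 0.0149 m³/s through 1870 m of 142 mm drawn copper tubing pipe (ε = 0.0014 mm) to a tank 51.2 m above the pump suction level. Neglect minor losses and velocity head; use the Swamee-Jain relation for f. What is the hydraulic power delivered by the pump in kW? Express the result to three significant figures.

V = 4Q/(πD²) = 0.9408 m/s; Re = 8.51×10^4; ε/D = 9.86×10^-6; f = 0.01854
h_f = f(L/D)V²/2g = 11.01 m
Total head H = z + h_f = 51.2 + 11.01 = 62.21 m
P_hyd = ρgQH = 790.0·9.81·0.0149·62.21 = 7.184 kW

P_hyd ≈ 7.18 kW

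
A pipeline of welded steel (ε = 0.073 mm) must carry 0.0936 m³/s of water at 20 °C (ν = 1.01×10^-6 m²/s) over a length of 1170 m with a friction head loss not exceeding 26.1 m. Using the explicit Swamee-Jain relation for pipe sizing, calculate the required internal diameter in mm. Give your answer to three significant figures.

D ≈ 225 mm

Swamee-Jain (Type III): D = 0.66·[ε^1.25·(LQ²/(gh_f))^4.75 + ν·Q^9.4·(L/(gh_f))^5.2]^0.04
LQ²/(gh_f) = 0.04003; L/(gh_f) = 4.570
Term 1 = ε^1.25·(…)^4.75 = 1.55×10^-12; Term 2 = ν·Q^9.4·(…)^5.2 = 5.83×10^-13
D = 0.66·(1.55×10^-12 + 5.83×10^-13)^0.04 = 0.2253 m = 225 mm
Check: V = 2.35 m/s, Re = 5.24×10^5, f = 0.01651, h_f = 24.1 m ≈ 26.1 m ✓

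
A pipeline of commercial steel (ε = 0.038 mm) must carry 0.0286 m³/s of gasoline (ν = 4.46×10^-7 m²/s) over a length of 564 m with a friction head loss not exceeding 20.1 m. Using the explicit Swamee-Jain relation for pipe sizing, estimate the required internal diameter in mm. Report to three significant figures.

D ≈ 127 mm

Swamee-Jain (Type III): D = 0.66·[ε^1.25·(LQ²/(gh_f))^4.75 + ν·Q^9.4·(L/(gh_f))^5.2]^0.04
LQ²/(gh_f) = 0.002340; L/(gh_f) = 2.860
Term 1 = ε^1.25·(…)^4.75 = 9.51×10^-19; Term 2 = ν·Q^9.4·(…)^5.2 = 3.25×10^-19
D = 0.66·(9.51×10^-19 + 3.25×10^-19)^0.04 = 0.1270 m = 127 mm
Check: V = 2.26 m/s, Re = 6.43×10^5, f = 0.01611, h_f = 18.6 m ≈ 20.1 m ✓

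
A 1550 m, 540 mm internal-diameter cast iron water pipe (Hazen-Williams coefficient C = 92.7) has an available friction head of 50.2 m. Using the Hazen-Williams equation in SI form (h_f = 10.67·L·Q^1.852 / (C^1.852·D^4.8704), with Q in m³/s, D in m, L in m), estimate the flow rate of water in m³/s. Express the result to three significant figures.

Q ≈ 0.801 m³/s

Rearranging: Q = [h_f·C^1.852·D^4.8704 / (10.67·L)]^(1/1.852)
Q = [50.2·92.7^1.852·0.540^4.8704 / (10.67·1550)]^0.540 = 0.8014 m³/s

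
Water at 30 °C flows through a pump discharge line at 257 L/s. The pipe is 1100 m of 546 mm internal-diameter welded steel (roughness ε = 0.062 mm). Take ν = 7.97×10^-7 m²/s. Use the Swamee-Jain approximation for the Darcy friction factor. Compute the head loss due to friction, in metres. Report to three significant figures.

V = 4Q/(πD²) = 4·0.257/(π·0.546²) = 1.098 m/s
Re = VD/ν = 1.098·0.546/7.97×10^-7 = 7.52×10^5 → turbulent
ε/D = 0.062/546 = 1.14×10^-4
Swamee-Jain: f = 0.01404
h_f = f(L/D)V²/(2g) = 0.01404·(1100/0.546)·1.098²/(2·9.81) = 1.737 m

h_f ≈ 1.74 m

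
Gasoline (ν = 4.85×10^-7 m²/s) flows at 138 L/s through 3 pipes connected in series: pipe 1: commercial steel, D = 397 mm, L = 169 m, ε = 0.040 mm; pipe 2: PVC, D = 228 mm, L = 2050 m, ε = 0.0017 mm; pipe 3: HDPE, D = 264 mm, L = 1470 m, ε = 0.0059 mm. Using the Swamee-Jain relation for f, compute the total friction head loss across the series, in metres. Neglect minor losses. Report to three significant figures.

Pipe 1: V = 1.115 m/s, Re = 9.13×10^5, ε/D = 1.01×10^-4, f = 0.01362, h_1 = f(L/D)V²/2g = 0.3674 m
Pipe 2: V = 3.380 m/s, Re = 1.59×10^6, ε/D = 7.46×10^-6, f = 0.01100, h_2 = f(L/D)V²/2g = 57.58 m
Pipe 3: V = 2.521 m/s, Re = 1.37×10^6, ε/D = 2.23×10^-5, f = 0.01164, h_3 = f(L/D)V²/2g = 21.00 m
Series → Q common, losses add: H = Σh = 78.95 m

H ≈ 79.0 m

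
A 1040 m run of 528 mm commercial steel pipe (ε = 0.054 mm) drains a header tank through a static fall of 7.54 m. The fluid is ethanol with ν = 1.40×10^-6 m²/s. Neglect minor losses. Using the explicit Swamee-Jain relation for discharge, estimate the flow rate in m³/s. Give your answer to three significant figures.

Swamee-Jain (Type II): Q = -0.965·√(gD⁵h_f/L)·ln[ε/(3.7D) + √(3.17ν²L/(gD³h_f))]
√(gD⁵h_f/L) = √(9.81·0.528⁵·7.54/1040) = 0.05402
ε/(3.7D) = 2.76×10^-5; √(3.17ν²L/(gD³h_f)) = 2.44×10^-5
Q = -0.965·0.05402·ln(5.200×10^-5) = 0.5143 m³/s
Check: V = 2.35 m/s, Re = 8.86×10^5, f = 0.01368, h_f = 7.58 m ≈ 7.54 m ✓

Q ≈ 0.514 m³/s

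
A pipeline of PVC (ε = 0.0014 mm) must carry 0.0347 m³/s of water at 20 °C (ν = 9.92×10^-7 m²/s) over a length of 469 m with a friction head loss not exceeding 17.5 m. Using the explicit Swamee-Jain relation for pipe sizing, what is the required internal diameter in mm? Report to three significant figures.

Swamee-Jain (Type III): D = 0.66·[ε^1.25·(LQ²/(gh_f))^4.75 + ν·Q^9.4·(L/(gh_f))^5.2]^0.04
LQ²/(gh_f) = 0.003289; L/(gh_f) = 2.732
Term 1 = ε^1.25·(…)^4.75 = 7.74×10^-20; Term 2 = ν·Q^9.4·(…)^5.2 = 3.51×10^-18
D = 0.66·(7.74×10^-20 + 3.51×10^-18)^0.04 = 0.1324 m = 132 mm
Check: V = 2.52 m/s, Re = 3.37×10^5, f = 0.01420, h_f = 16.3 m ≈ 17.5 m ✓

D ≈ 132 mm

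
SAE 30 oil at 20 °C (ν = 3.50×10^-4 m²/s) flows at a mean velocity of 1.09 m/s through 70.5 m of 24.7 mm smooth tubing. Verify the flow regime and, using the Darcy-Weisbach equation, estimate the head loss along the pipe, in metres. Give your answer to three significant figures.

Re = VD/ν = 1.09·0.02470/3.50×10^-4 = 76.9 → laminar (Re < 2300)
f = 64/Re = 0.8320
h_f = f(L/D)V²/(2g) = 0.8320·(70.5/0.02470)·1.09²/(2·9.81) = 143.8 m

h_f ≈ 144 m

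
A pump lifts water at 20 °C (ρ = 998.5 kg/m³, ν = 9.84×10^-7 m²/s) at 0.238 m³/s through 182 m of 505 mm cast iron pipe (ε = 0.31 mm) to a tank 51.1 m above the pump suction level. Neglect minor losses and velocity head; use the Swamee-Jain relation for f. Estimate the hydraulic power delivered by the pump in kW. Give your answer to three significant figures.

P_hyd ≈ 120 kW

V = 4Q/(πD²) = 1.188 m/s; Re = 6.10×10^5; ε/D = 6.14×10^-4; f = 0.01831
h_f = f(L/D)V²/2g = 0.4748 m
Total head H = z + h_f = 51.1 + 0.4748 = 51.57 m
P_hyd = ρgQH = 998.5·9.81·0.238·51.57 = 120.2 kW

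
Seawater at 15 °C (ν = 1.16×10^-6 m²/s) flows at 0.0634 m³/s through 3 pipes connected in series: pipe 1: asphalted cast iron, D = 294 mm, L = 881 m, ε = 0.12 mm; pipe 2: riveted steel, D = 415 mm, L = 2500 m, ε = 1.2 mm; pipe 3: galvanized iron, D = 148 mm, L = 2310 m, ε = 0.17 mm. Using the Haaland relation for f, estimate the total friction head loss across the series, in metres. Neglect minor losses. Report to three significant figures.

H ≈ 230 m

Pipe 1: V = 0.9339 m/s, Re = 2.37×10^5, ε/D = 4.08×10^-4, f = 0.01786, h_1 = f(L/D)V²/2g = 2.379 m
Pipe 2: V = 0.4687 m/s, Re = 1.68×10^5, ε/D = 0.00289, f = 0.02668, h_2 = f(L/D)V²/2g = 1.800 m
Pipe 3: V = 3.685 m/s, Re = 4.70×10^5, ε/D = 0.00115, f = 0.02086, h_3 = f(L/D)V²/2g = 225.4 m
Series → Q common, losses add: H = Σh = 229.5 m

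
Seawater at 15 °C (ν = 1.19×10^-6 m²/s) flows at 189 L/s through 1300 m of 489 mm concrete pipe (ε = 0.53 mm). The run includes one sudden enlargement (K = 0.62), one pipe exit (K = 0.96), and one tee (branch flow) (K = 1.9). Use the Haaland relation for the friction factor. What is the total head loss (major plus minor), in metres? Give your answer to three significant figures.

V = 4Q/(πD²) = 1.006 m/s; V²/2g = 0.05162 m
Re = 4.14×10^5, ε/D = 0.00108 → f = 0.02066 (Haaland)
Major: h_f = f(L/D)·V²/2g = 0.02066·2658·0.05162 = 2.835 m
Minor: ΣK = 3.48; h_m = ΣK·V²/2g = 0.1796 m
Total H_L = 2.835 + 0.1796 = 3.015 m

H_L ≈ 3.01 m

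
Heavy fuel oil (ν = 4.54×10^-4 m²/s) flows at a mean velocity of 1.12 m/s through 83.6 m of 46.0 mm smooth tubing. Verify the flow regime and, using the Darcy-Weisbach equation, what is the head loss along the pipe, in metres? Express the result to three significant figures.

h_f ≈ 65.5 m

Re = VD/ν = 1.12·0.04600/4.54×10^-4 = 113 → laminar (Re < 2300)
f = 64/Re = 0.5640
h_f = f(L/D)V²/(2g) = 0.5640·(83.6/0.04600)·1.12²/(2·9.81) = 65.53 m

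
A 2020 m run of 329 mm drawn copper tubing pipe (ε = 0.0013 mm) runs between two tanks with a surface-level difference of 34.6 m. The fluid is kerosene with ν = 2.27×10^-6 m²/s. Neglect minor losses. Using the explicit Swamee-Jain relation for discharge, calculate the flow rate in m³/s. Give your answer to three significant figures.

Q ≈ 0.242 m³/s

Swamee-Jain (Type II): Q = -0.965·√(gD⁵h_f/L)·ln[ε/(3.7D) + √(3.17ν²L/(gD³h_f))]
√(gD⁵h_f/L) = √(9.81·0.329⁵·34.6/2020) = 0.02545
ε/(3.7D) = 1.07×10^-6; √(3.17ν²L/(gD³h_f)) = 5.22×10^-5
Q = -0.965·0.02545·ln(5.332×10^-5) = 0.2416 m³/s
Check: V = 2.84 m/s, Re = 4.12×10^5, f = 0.01361, h_f = 34.4 m ≈ 34.6 m ✓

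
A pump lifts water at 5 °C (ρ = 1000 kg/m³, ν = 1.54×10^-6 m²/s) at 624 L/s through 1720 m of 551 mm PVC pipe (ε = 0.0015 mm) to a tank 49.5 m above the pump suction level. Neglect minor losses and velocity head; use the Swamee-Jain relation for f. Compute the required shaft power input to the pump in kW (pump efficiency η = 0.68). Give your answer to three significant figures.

P_shaft ≈ 561 kW

V = 4Q/(πD²) = 2.617 m/s; Re = 9.36×10^5; ε/D = 2.72×10^-6; f = 0.01180
h_f = f(L/D)V²/2g = 12.86 m
Total head H = z + h_f = 49.5 + 12.86 = 62.36 m
P_hyd = ρgQH = 1000·9.81·0.624·62.36 = 381.7 kW
P_shaft = P_hyd/η = 381.7/0.68 = 561.4 kW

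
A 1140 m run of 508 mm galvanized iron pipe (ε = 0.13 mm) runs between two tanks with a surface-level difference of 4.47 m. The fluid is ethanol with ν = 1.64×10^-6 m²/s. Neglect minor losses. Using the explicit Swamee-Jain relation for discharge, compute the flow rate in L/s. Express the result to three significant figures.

Q ≈ 317 L/s

Swamee-Jain (Type II): Q = -0.965·√(gD⁵h_f/L)·ln[ε/(3.7D) + √(3.17ν²L/(gD³h_f))]
√(gD⁵h_f/L) = √(9.81·0.508⁵·4.47/1140) = 0.03607
ε/(3.7D) = 6.92×10^-5; √(3.17ν²L/(gD³h_f)) = 4.11×10^-5
Q = -0.965·0.03607·ln(1.103×10^-4) = 0.3172 m³/s
Check: V = 1.57 m/s, Re = 4.85×10^5, f = 0.01605, h_f = 4.50 m ≈ 4.47 m ✓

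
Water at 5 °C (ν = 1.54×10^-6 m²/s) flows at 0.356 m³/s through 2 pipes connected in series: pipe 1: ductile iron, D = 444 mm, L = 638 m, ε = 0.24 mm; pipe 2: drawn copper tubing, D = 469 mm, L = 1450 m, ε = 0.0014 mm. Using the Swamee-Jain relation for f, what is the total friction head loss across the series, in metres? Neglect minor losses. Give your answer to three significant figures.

H ≈ 15.3 m

Pipe 1: V = 2.299 m/s, Re = 6.63×10^5, ε/D = 5.41×10^-4, f = 0.01781, h_1 = f(L/D)V²/2g = 6.895 m
Pipe 2: V = 2.061 m/s, Re = 6.28×10^5, ε/D = 2.99×10^-6, f = 0.01263, h_2 = f(L/D)V²/2g = 8.452 m
Series → Q common, losses add: H = Σh = 15.35 m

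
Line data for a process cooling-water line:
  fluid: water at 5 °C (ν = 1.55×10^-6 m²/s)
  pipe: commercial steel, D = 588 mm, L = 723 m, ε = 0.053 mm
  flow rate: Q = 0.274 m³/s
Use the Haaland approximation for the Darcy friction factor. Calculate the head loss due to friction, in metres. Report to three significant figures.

V = 4Q/(πD²) = 4·0.274/(π·0.588²) = 1.009 m/s
Re = VD/ν = 1.009·0.588/1.55×10^-6 = 3.83×10^5 → turbulent
ε/D = 0.053/588 = 9.01×10^-5
Haaland: f = 0.01464
h_f = f(L/D)V²/(2g) = 0.01464·(723/0.588)·1.009²/(2·9.81) = 0.9340 m

h_f ≈ 0.934 m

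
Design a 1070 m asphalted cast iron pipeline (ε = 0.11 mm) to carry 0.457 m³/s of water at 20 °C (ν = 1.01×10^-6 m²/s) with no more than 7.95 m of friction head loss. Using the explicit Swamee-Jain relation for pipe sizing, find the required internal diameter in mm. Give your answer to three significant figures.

Swamee-Jain (Type III): D = 0.66·[ε^1.25·(LQ²/(gh_f))^4.75 + ν·Q^9.4·(L/(gh_f))^5.2]^0.04
LQ²/(gh_f) = 2.865; L/(gh_f) = 13.72
Term 1 = ε^1.25·(…)^4.75 = 0.00167; Term 2 = ν·Q^9.4·(…)^5.2 = 5.27×10^-4
D = 0.66·(0.00167 + 5.27×10^-4)^0.04 = 0.5167 m = 517 mm
Check: V = 2.18 m/s, Re = 1.11×10^6, f = 0.01483, h_f = 7.43 m ≈ 7.95 m ✓

D ≈ 517 mm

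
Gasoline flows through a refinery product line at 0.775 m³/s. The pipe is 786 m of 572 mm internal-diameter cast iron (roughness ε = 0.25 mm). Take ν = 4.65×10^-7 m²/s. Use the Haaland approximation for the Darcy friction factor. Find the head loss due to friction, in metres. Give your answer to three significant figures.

V = 4Q/(πD²) = 4·0.775/(π·0.572²) = 3.016 m/s
Re = VD/ν = 3.016·0.572/4.65×10^-7 = 3.71×10^6 → turbulent
ε/D = 0.25/572 = 4.37×10^-4
Haaland: f = 0.01637
h_f = f(L/D)V²/(2g) = 0.01637·(786/0.572)·3.016²/(2·9.81) = 10.43 m

h_f ≈ 10.4 m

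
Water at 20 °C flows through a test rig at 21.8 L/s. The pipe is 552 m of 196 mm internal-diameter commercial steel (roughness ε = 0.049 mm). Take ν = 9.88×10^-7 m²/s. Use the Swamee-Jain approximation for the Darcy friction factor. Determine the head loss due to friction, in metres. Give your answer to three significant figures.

h_f ≈ 1.37 m

V = 4Q/(πD²) = 4·0.0218/(π·0.196²) = 0.7225 m/s
Re = VD/ν = 0.7225·0.196/9.88×10^-7 = 1.43×10^5 → turbulent
ε/D = 0.049/196 = 2.50×10^-4
Swamee-Jain: f = 0.01825
h_f = f(L/D)V²/(2g) = 0.01825·(552/0.196)·0.7225²/(2·9.81) = 1.367 m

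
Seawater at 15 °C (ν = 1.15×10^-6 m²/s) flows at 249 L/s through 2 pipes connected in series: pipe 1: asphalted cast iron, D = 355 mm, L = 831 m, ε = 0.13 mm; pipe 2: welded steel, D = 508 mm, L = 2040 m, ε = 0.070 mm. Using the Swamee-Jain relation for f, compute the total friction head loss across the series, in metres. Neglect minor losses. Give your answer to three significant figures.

Pipe 1: V = 2.516 m/s, Re = 7.77×10^5, ε/D = 3.66×10^-4, f = 0.01649, h_1 = f(L/D)V²/2g = 12.45 m
Pipe 2: V = 1.229 m/s, Re = 5.43×10^5, ε/D = 1.38×10^-4, f = 0.01477, h_2 = f(L/D)V²/2g = 4.562 m
Series → Q common, losses add: H = Σh = 17.01 m

H ≈ 17.0 m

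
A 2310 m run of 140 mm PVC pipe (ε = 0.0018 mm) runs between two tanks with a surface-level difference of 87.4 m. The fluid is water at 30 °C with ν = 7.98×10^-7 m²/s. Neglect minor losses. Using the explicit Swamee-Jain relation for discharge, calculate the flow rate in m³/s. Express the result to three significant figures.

Q ≈ 0.0429 m³/s

Swamee-Jain (Type II): Q = -0.965·√(gD⁵h_f/L)·ln[ε/(3.7D) + √(3.17ν²L/(gD³h_f))]
√(gD⁵h_f/L) = √(9.81·0.140⁵·87.4/2310) = 0.004468
ε/(3.7D) = 3.47×10^-6; √(3.17ν²L/(gD³h_f)) = 4.45×10^-5
Q = -0.965·0.004468·ln(4.800×10^-5) = 0.04288 m³/s
Check: V = 2.79 m/s, Re = 4.89×10^5, f = 0.01335, h_f = 87.1 m ≈ 87.4 m ✓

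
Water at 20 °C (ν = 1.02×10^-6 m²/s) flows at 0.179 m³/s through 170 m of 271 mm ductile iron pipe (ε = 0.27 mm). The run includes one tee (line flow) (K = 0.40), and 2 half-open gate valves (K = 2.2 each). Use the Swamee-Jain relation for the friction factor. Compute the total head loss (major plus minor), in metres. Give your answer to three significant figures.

V = 4Q/(πD²) = 3.103 m/s; V²/2g = 0.4909 m
Re = 8.25×10^5, ε/D = 9.96×10^-4 → f = 0.02009 (Swamee-Jain)
Major: h_f = f(L/D)·V²/2g = 0.02009·627.3·0.4909 = 6.184 m
Minor: ΣK = 4.80; h_m = ΣK·V²/2g = 2.356 m
Total H_L = 6.184 + 2.356 = 8.541 m

H_L ≈ 8.54 m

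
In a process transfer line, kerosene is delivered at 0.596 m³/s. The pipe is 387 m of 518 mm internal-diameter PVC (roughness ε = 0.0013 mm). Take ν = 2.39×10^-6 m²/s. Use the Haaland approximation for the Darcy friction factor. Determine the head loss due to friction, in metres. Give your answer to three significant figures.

V = 4Q/(πD²) = 4·0.596/(π·0.518²) = 2.828 m/s
Re = VD/ν = 2.828·0.518/2.39×10^-6 = 6.13×10^5 → turbulent
ε/D = 0.0013/518 = 2.51×10^-6
Haaland: f = 0.01263
h_f = f(L/D)V²/(2g) = 0.01263·(387/0.518)·2.828²/(2·9.81) = 3.847 m

h_f ≈ 3.85 m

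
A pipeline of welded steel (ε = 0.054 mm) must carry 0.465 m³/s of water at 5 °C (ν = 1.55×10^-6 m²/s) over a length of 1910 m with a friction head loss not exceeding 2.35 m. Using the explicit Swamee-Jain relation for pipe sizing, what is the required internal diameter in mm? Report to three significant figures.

Swamee-Jain (Type III): D = 0.66·[ε^1.25·(LQ²/(gh_f))^4.75 + ν·Q^9.4·(L/(gh_f))^5.2]^0.04
LQ²/(gh_f) = 17.91; L/(gh_f) = 82.85
Term 1 = ε^1.25·(…)^4.75 = 4.15; Term 2 = ν·Q^9.4·(…)^5.2 = 11.0
D = 0.66·(4.15 + 11.0)^0.04 = 0.7357 m = 736 mm
Check: V = 1.09 m/s, Re = 5.19×10^5, f = 0.01408, h_f = 2.23 m ≈ 2.35 m ✓

D ≈ 736 mm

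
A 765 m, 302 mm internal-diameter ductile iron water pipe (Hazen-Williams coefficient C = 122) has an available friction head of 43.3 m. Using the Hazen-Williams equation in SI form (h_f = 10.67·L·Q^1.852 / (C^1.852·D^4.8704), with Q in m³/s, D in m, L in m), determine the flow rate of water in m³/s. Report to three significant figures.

Q ≈ 0.309 m³/s

Rearranging: Q = [h_f·C^1.852·D^4.8704 / (10.67·L)]^(1/1.852)
Q = [43.3·122^1.852·0.302^4.8704 / (10.67·765)]^0.540 = 0.3092 m³/s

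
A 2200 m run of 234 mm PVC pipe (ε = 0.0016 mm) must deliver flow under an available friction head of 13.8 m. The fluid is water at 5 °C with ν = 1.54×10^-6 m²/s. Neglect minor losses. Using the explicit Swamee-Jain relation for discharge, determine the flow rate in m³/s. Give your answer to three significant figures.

Swamee-Jain (Type II): Q = -0.965·√(gD⁵h_f/L)·ln[ε/(3.7D) + √(3.17ν²L/(gD³h_f))]
√(gD⁵h_f/L) = √(9.81·0.234⁵·13.8/2200) = 0.006571
ε/(3.7D) = 1.85×10^-6; √(3.17ν²L/(gD³h_f)) = 9.76×10^-5
Q = -0.965·0.006571·ln(9.950×10^-5) = 0.05843 m³/s
Check: V = 1.36 m/s, Re = 2.06×10^5, f = 0.01550, h_f = 13.7 m ≈ 13.8 m ✓

Q ≈ 0.0584 m³/s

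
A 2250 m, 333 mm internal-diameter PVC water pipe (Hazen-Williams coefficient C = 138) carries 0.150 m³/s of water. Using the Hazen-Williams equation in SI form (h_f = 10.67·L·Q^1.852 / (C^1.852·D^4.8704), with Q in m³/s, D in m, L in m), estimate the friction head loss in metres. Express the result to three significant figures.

h_f ≈ 16.5 m

h_f = 10.67·2250·0.150^1.852 / (138^1.852·0.333^4.8704) = 16.49 m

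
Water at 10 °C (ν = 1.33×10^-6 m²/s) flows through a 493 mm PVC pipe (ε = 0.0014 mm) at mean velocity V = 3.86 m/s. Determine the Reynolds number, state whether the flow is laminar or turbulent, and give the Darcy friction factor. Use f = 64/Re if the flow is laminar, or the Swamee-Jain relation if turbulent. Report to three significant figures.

Re = VD/ν = 3.860·0.493/1.33×10^-6 = 1.43×10^6
Re > 4000 → turbulent; ε/D = 2.84×10^-6
Swamee-Jain: f = 0.01103

Re ≈ 1.43×10^6; turbulent; f ≈ 0.0110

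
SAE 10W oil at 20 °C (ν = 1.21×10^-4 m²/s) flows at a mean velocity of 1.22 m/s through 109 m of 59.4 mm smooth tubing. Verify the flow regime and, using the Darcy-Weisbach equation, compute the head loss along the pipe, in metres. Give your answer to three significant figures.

Re = VD/ν = 1.22·0.05940/1.21×10^-4 = 599 → laminar (Re < 2300)
f = 64/Re = 0.1069
h_f = f(L/D)V²/(2g) = 0.1069·(109/0.05940)·1.22²/(2·9.81) = 14.88 m

h_f ≈ 14.9 m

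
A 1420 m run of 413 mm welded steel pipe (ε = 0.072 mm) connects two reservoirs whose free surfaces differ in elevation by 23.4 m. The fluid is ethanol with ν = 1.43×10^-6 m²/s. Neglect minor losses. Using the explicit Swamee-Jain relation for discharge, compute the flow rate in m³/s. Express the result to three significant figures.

Q ≈ 0.406 m³/s

Swamee-Jain (Type II): Q = -0.965·√(gD⁵h_f/L)·ln[ε/(3.7D) + √(3.17ν²L/(gD³h_f))]
√(gD⁵h_f/L) = √(9.81·0.413⁵·23.4/1420) = 0.04407
ε/(3.7D) = 4.71×10^-5; √(3.17ν²L/(gD³h_f)) = 2.39×10^-5
Q = -0.965·0.04407·ln(7.098×10^-5) = 0.4063 m³/s
Check: V = 3.03 m/s, Re = 8.76×10^5, f = 0.01460, h_f = 23.5 m ≈ 23.4 m ✓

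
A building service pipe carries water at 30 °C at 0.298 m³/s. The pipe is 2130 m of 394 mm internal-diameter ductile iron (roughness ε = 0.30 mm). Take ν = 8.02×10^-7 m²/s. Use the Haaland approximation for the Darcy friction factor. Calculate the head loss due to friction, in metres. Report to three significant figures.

h_f ≈ 30.8 m

V = 4Q/(πD²) = 4·0.298/(π·0.394²) = 2.444 m/s
Re = VD/ν = 2.444·0.394/8.02×10^-7 = 1.20×10^6 → turbulent
ε/D = 0.30/394 = 7.61×10^-4
Haaland: f = 0.01870
h_f = f(L/D)V²/(2g) = 0.01870·(2130/0.394)·2.444²/(2·9.81) = 30.79 m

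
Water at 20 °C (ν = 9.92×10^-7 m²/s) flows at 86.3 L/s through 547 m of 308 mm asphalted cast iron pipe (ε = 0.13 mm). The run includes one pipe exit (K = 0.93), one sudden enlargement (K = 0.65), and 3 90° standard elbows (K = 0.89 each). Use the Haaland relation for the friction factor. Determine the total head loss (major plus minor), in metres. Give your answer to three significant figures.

H_L ≈ 2.40 m

V = 4Q/(πD²) = 1.158 m/s; V²/2g = 0.06838 m
Re = 3.60×10^5, ε/D = 4.22×10^-4 → f = 0.01739 (Haaland)
Major: h_f = f(L/D)·V²/2g = 0.01739·1776·0.06838 = 2.112 m
Minor: ΣK = 4.25; h_m = ΣK·V²/2g = 0.2906 m
Total H_L = 2.112 + 0.2906 = 2.402 m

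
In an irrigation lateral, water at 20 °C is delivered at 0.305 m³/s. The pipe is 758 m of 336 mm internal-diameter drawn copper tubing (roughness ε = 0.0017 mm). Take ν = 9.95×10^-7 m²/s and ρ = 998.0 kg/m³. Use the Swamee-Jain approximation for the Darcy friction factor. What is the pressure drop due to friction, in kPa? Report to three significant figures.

Δp ≈ 153 kPa

V = 4Q/(πD²) = 4·0.305/(π·0.336²) = 3.440 m/s
Re = VD/ν = 3.440·0.336/9.95×10^-7 = 1.16×10^6 → turbulent
ε/D = 0.0017/336 = 5.06×10^-6
Swamee-Jain: f = 0.01146
h_f = f(L/D)V²/(2g) = 0.01146·(758/0.336)·3.440²/(2·9.81) = 15.59 m
Δp = ρg·h_f = 998.0·9.81·15.59 = 152.6 kPa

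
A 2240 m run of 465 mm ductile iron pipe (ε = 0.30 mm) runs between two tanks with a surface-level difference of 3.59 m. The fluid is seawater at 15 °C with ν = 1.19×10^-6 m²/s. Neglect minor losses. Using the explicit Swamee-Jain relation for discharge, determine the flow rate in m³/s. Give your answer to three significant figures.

Swamee-Jain (Type II): Q = -0.965·√(gD⁵h_f/L)·ln[ε/(3.7D) + √(3.17ν²L/(gD³h_f))]
√(gD⁵h_f/L) = √(9.81·0.465⁵·3.59/2240) = 0.01849
ε/(3.7D) = 1.74×10^-4; √(3.17ν²L/(gD³h_f)) = 5.33×10^-5
Q = -0.965·0.01849·ln(2.277×10^-4) = 0.1496 m³/s
Check: V = 0.881 m/s, Re = 3.44×10^5, f = 0.01896, h_f = 3.62 m ≈ 3.59 m ✓

Q ≈ 0.150 m³/s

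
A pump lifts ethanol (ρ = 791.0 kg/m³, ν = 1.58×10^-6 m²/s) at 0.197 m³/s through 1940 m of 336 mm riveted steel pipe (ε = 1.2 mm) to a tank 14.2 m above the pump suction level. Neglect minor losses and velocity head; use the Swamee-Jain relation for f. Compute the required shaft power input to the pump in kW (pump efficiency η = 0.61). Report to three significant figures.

V = 4Q/(πD²) = 2.222 m/s; Re = 4.72×10^5; ε/D = 0.00357; f = 0.02786
h_f = f(L/D)V²/2g = 40.47 m
Total head H = z + h_f = 14.2 + 40.47 = 54.67 m
P_hyd = ρgQH = 791.0·9.81·0.197·54.67 = 83.57 kW
P_shaft = P_hyd/η = 83.57/0.61 = 137.0 kW

P_shaft ≈ 137 kW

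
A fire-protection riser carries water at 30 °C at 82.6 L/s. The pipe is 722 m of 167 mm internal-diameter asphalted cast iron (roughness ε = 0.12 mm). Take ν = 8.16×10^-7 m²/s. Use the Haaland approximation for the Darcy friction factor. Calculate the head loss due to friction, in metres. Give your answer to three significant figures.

h_f ≈ 58.3 m

V = 4Q/(πD²) = 4·0.0826/(π·0.167²) = 3.771 m/s
Re = VD/ν = 3.771·0.167/8.16×10^-7 = 7.72×10^5 → turbulent
ε/D = 0.12/167 = 7.19×10^-4
Haaland: f = 0.01862
h_f = f(L/D)V²/(2g) = 0.01862·(722/0.167)·3.771²/(2·9.81) = 58.34 m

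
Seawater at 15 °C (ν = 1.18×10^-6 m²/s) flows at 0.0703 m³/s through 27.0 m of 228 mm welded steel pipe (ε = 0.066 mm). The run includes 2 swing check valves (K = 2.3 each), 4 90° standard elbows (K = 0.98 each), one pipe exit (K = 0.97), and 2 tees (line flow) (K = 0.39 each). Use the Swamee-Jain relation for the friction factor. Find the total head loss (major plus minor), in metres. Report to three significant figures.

H_L ≈ 1.85 m

V = 4Q/(πD²) = 1.722 m/s; V²/2g = 0.1511 m
Re = 3.33×10^5, ε/D = 2.89×10^-4 → f = 0.01683 (Swamee-Jain)
Major: h_f = f(L/D)·V²/2g = 0.01683·118.4·0.1511 = 0.3011 m
Minor: ΣK = 10.3; h_m = ΣK·V²/2g = 1.552 m
Total H_L = 0.3011 + 1.552 = 1.853 m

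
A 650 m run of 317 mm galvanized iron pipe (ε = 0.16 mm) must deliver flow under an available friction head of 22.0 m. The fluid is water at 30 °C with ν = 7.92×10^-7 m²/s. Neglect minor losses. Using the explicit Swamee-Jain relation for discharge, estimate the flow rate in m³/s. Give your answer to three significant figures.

Swamee-Jain (Type II): Q = -0.965·√(gD⁵h_f/L)·ln[ε/(3.7D) + √(3.17ν²L/(gD³h_f))]
√(gD⁵h_f/L) = √(9.81·0.317⁵·22.0/650) = 0.03260
ε/(3.7D) = 1.36×10^-4; √(3.17ν²L/(gD³h_f)) = 1.37×10^-5
Q = -0.965·0.03260·ln(1.501×10^-4) = 0.2770 m³/s
Check: V = 3.51 m/s, Re = 1.40×10^6, f = 0.01718, h_f = 22.1 m ≈ 22.0 m ✓

Q ≈ 0.277 m³/s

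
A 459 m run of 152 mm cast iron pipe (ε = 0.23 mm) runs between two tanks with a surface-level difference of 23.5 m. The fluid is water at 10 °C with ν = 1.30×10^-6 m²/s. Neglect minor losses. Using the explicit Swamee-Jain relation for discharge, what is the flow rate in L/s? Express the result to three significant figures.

Q ≈ 47.3 L/s

Swamee-Jain (Type II): Q = -0.965·√(gD⁵h_f/L)·ln[ε/(3.7D) + √(3.17ν²L/(gD³h_f))]
√(gD⁵h_f/L) = √(9.81·0.152⁵·23.5/459) = 0.006384
ε/(3.7D) = 4.09×10^-4; √(3.17ν²L/(gD³h_f)) = 5.51×10^-5
Q = -0.965·0.006384·ln(4.641×10^-4) = 0.04728 m³/s
Check: V = 2.61 m/s, Re = 3.05×10^5, f = 0.02264, h_f = 23.7 m ≈ 23.5 m ✓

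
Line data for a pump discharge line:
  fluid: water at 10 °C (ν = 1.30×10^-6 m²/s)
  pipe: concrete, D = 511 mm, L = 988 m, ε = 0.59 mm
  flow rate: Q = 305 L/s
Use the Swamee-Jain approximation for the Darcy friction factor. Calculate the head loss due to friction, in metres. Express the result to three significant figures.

h_f ≈ 4.56 m

V = 4Q/(πD²) = 4·0.305/(π·0.511²) = 1.487 m/s
Re = VD/ν = 1.487·0.511/1.30×10^-6 = 5.85×10^5 → turbulent
ε/D = 0.59/511 = 0.00115
Swamee-Jain: f = 0.02092
h_f = f(L/D)V²/(2g) = 0.02092·(988/0.511)·1.487²/(2·9.81) = 4.559 m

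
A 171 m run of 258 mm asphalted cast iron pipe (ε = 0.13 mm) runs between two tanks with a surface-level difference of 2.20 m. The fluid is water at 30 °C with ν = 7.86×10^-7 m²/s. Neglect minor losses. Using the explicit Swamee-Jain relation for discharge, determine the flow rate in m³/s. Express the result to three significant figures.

Q ≈ 0.101 m³/s

Swamee-Jain (Type II): Q = -0.965·√(gD⁵h_f/L)·ln[ε/(3.7D) + √(3.17ν²L/(gD³h_f))]
√(gD⁵h_f/L) = √(9.81·0.258⁵·2.20/171) = 0.01201
ε/(3.7D) = 1.36×10^-4; √(3.17ν²L/(gD³h_f)) = 3.01×10^-5
Q = -0.965·0.01201·ln(1.662×10^-4) = 0.1009 m³/s
Check: V = 1.93 m/s, Re = 6.33×10^5, f = 0.01761, h_f = 2.21 m ≈ 2.20 m ✓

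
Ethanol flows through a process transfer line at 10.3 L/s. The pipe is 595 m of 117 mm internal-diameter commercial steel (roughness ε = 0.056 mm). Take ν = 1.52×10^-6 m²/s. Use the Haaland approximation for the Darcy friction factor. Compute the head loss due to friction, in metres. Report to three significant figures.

h_f ≈ 4.96 m

V = 4Q/(πD²) = 4·0.0103/(π·0.117²) = 0.9580 m/s
Re = VD/ν = 0.9580·0.117/1.52×10^-6 = 7.37×10^4 → turbulent
ε/D = 0.056/117 = 4.79×10^-4
Haaland: f = 0.02084
h_f = f(L/D)V²/(2g) = 0.02084·(595/0.117)·0.9580²/(2·9.81) = 4.959 m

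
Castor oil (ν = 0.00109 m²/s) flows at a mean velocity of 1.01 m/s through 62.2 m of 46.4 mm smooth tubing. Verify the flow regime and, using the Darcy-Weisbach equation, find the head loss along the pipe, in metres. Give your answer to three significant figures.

Re = VD/ν = 1.01·0.04640/0.00109 = 43.0 → laminar (Re < 2300)
f = 64/Re = 1.489
h_f = f(L/D)V²/(2g) = 1.489·(62.2/0.04640)·1.01²/(2·9.81) = 103.7 m

h_f ≈ 104 m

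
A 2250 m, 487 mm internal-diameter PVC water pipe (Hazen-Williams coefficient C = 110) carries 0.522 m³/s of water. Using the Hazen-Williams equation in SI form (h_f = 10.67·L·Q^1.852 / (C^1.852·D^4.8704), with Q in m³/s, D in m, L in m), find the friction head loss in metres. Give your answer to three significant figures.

h_f ≈ 39.7 m

h_f = 10.67·2250·0.522^1.852 / (110^1.852·0.487^4.8704) = 39.69 m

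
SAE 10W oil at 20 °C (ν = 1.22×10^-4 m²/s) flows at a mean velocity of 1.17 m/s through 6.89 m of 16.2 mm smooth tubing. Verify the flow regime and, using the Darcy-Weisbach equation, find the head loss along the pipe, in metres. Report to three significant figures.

Re = VD/ν = 1.17·0.01620/1.22×10^-4 = 155 → laminar (Re < 2300)
f = 64/Re = 0.4119
h_f = f(L/D)V²/(2g) = 0.4119·(6.89/0.01620)·1.17²/(2·9.81) = 12.22 m

h_f ≈ 12.2 m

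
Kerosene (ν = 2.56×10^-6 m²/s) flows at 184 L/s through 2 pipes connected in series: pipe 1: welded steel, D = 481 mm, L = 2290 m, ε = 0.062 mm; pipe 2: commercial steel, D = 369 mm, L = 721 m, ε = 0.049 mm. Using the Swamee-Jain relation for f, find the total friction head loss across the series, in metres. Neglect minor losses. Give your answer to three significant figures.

Pipe 1: V = 1.013 m/s, Re = 1.90×10^5, ε/D = 1.29×10^-4, f = 0.01674, h_1 = f(L/D)V²/2g = 4.165 m
Pipe 2: V = 1.721 m/s, Re = 2.48×10^5, ε/D = 1.33×10^-4, f = 0.01614, h_2 = f(L/D)V²/2g = 4.759 m
Series → Q common, losses add: H = Σh = 8.924 m

H ≈ 8.92 m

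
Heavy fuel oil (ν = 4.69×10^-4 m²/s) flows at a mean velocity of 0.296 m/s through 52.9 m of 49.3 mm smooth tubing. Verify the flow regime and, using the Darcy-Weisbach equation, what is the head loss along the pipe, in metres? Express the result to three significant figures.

h_f ≈ 9.86 m

Re = VD/ν = 0.296·0.04930/4.69×10^-4 = 31.1 → laminar (Re < 2300)
f = 64/Re = 2.057
h_f = f(L/D)V²/(2g) = 2.057·(52.9/0.04930)·0.296²/(2·9.81) = 9.856 m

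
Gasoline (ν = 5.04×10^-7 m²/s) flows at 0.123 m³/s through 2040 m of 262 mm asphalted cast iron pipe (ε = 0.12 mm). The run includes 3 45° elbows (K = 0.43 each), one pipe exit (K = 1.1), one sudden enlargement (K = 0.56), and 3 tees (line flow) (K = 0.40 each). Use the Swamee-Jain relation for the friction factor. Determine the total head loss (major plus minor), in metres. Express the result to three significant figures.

H_L ≈ 36.1 m

V = 4Q/(πD²) = 2.281 m/s; V²/2g = 0.2653 m
Re = 1.19×10^6, ε/D = 4.58×10^-4 → f = 0.01692 (Swamee-Jain)
Major: h_f = f(L/D)·V²/2g = 0.01692·7786·0.2653 = 34.96 m
Minor: ΣK = 4.15; h_m = ΣK·V²/2g = 1.101 m
Total H_L = 34.96 + 1.101 = 36.06 m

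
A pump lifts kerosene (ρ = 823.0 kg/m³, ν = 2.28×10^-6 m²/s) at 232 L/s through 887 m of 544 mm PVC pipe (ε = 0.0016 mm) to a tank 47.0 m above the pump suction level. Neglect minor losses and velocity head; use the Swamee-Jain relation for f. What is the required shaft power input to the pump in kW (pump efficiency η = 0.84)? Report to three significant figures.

V = 4Q/(πD²) = 0.9982 m/s; Re = 2.38×10^5; ε/D = 2.94×10^-6; f = 0.01505
h_f = f(L/D)V²/2g = 1.246 m
Total head H = z + h_f = 47.0 + 1.246 = 48.25 m
P_hyd = ρgQH = 823.0·9.81·0.232·48.25 = 90.37 kW
P_shaft = P_hyd/η = 90.37/0.84 = 107.6 kW

P_shaft ≈ 108 kW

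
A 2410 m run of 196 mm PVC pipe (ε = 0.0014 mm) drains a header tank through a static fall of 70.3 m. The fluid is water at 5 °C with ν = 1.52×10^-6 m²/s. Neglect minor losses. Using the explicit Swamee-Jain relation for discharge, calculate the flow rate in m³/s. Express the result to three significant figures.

Q ≈ 0.0853 m³/s

Swamee-Jain (Type II): Q = -0.965·√(gD⁵h_f/L)·ln[ε/(3.7D) + √(3.17ν²L/(gD³h_f))]
√(gD⁵h_f/L) = √(9.81·0.196⁵·70.3/2410) = 0.009098
ε/(3.7D) = 1.93×10^-6; √(3.17ν²L/(gD³h_f)) = 5.83×10^-5
Q = -0.965·0.009098·ln(6.023×10^-5) = 0.08531 m³/s
Check: V = 2.83 m/s, Re = 3.65×10^5, f = 0.01396, h_f = 69.9 m ≈ 70.3 m ✓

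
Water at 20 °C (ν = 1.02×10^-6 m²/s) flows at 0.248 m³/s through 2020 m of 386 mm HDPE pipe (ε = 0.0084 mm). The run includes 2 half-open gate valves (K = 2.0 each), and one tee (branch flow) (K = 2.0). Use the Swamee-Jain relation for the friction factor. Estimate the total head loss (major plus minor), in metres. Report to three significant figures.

V = 4Q/(πD²) = 2.119 m/s; V²/2g = 0.2289 m
Re = 8.02×10^5, ε/D = 2.18×10^-5 → f = 0.01250 (Swamee-Jain)
Major: h_f = f(L/D)·V²/2g = 0.01250·5233·0.2289 = 14.98 m
Minor: ΣK = 6.00; h_m = ΣK·V²/2g = 1.373 m
Total H_L = 14.98 + 1.373 = 16.35 m

H_L ≈ 16.4 m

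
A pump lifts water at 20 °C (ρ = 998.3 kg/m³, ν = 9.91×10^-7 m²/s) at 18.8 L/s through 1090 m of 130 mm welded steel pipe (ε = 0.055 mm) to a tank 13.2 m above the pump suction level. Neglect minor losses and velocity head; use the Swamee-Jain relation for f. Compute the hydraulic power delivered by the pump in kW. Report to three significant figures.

P_hyd ≈ 5.37 kW

V = 4Q/(πD²) = 1.416 m/s; Re = 1.86×10^5; ε/D = 4.23×10^-4; f = 0.01865
h_f = f(L/D)V²/2g = 15.99 m
Total head H = z + h_f = 13.2 + 15.99 = 29.19 m
P_hyd = ρgQH = 998.3·9.81·0.0188·29.19 = 5.375 kW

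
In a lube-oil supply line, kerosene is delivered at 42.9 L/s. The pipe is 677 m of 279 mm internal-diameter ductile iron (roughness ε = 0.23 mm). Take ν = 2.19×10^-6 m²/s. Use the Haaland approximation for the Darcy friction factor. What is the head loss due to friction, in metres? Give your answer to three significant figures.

V = 4Q/(πD²) = 4·0.0429/(π·0.279²) = 0.7017 m/s
Re = VD/ν = 0.7017·0.279/2.19×10^-6 = 8.94×10^4 → turbulent
ε/D = 0.23/279 = 8.24×10^-4
Haaland: f = 0.02159
h_f = f(L/D)V²/(2g) = 0.02159·(677/0.279)·0.7017²/(2·9.81) = 1.315 m

h_f ≈ 1.31 m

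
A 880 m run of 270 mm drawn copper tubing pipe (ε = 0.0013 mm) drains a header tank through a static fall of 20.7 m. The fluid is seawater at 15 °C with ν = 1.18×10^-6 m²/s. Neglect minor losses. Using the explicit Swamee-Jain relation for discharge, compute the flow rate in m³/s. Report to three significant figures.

Q ≈ 0.181 m³/s

Swamee-Jain (Type II): Q = -0.965·√(gD⁵h_f/L)·ln[ε/(3.7D) + √(3.17ν²L/(gD³h_f))]
√(gD⁵h_f/L) = √(9.81·0.270⁵·20.7/880) = 0.01820
ε/(3.7D) = 1.30×10^-6; √(3.17ν²L/(gD³h_f)) = 3.12×10^-5
Q = -0.965·0.01820·ln(3.247×10^-5) = 0.1815 m³/s
Check: V = 3.17 m/s, Re = 7.25×10^5, f = 0.01236, h_f = 20.6 m ≈ 20.7 m ✓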